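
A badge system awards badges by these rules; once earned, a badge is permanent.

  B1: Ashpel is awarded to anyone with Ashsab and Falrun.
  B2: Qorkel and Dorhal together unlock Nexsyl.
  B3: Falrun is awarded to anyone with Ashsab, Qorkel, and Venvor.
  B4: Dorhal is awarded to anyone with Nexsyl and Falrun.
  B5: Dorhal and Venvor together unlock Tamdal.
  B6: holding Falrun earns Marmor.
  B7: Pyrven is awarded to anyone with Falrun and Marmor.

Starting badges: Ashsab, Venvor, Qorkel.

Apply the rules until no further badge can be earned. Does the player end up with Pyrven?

With Ashsab, Qorkel, and Venvor, Falrun is earned (B3).
With Falrun, Marmor is earned (B6).
With Falrun and Marmor, Pyrven is earned (B7).

Yes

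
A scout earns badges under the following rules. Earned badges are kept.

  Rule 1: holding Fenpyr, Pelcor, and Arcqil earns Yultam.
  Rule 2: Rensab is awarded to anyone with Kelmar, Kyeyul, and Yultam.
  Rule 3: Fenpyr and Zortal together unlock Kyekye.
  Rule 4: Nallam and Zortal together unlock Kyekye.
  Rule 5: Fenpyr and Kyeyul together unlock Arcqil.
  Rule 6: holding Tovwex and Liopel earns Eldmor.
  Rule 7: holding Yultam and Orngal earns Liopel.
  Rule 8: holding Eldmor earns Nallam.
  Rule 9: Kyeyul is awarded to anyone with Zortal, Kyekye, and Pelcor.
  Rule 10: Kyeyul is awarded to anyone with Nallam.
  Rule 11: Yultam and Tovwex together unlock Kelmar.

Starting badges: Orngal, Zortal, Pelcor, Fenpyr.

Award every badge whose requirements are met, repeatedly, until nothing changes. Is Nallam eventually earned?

Nallam would need Eldmor (Rule 8), but Eldmor is never earned.

No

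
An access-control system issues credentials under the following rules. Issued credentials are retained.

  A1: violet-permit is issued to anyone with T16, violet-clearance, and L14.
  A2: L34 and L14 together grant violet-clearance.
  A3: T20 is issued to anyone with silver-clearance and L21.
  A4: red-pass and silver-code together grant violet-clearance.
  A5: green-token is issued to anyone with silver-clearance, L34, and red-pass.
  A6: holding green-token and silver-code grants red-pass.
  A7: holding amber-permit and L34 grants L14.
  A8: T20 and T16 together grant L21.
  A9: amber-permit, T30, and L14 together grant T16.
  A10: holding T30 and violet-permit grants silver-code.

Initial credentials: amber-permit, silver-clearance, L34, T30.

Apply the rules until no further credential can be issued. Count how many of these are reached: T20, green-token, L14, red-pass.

Holding amber-permit and L34 grants L14 (A7).
T20 would need silver-clearance and L21 (A3), but L21 is never granted.
green-token would need silver-clearance, L34, and red-pass (A5), but red-pass is never granted.
L14: reached.
red-pass would need green-token and silver-code (A6), but green-token is never granted.
Reached: L14 — 1 of the 4.

1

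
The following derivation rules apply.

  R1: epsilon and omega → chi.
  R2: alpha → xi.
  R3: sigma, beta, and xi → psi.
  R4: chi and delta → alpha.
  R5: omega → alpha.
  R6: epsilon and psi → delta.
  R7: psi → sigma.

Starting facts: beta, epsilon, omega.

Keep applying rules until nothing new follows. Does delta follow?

delta would need epsilon and psi (R6), but psi is never established.

No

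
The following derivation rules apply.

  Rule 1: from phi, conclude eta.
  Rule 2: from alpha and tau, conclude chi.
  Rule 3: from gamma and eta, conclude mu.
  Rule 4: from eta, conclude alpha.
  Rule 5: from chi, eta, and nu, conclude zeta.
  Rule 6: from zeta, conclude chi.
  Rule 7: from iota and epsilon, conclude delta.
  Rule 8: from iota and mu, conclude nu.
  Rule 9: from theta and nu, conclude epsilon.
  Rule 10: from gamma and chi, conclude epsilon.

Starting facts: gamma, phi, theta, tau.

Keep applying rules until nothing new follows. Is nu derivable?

No

nu would need iota and mu (Rule 8), but iota is never established.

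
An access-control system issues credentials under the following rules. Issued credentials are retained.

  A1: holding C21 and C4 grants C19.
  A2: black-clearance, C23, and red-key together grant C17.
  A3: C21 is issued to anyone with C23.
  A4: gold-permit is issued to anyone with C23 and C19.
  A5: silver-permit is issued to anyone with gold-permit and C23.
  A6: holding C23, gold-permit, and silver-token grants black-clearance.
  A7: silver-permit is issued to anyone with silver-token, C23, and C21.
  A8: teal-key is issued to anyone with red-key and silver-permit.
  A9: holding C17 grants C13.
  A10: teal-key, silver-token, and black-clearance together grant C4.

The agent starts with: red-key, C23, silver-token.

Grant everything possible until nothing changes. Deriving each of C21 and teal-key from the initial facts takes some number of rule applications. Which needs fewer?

C21

C21: Holding C23 grants C21 (A3). [1 rule application]
teal-key: Holding C23 grants C21 (A3). Holding silver-token, C23, and C21 grants silver-permit (A7). Holding red-key and silver-permit grants teal-key (A8). [3 rule applications]
C21 needs fewer.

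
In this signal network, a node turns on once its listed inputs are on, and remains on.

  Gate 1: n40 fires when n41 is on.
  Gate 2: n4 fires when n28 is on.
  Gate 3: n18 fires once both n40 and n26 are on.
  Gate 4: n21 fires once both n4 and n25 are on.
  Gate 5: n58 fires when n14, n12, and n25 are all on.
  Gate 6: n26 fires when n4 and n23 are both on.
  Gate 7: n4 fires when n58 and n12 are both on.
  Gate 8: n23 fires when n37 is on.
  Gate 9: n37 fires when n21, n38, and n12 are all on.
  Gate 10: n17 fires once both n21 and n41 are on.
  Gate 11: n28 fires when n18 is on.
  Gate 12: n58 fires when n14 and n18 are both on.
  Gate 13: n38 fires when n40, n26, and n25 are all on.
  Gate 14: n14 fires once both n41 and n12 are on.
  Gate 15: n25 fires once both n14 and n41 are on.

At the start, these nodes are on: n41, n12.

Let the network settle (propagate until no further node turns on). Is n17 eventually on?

Yes

n41 and n12 are on, so n14 fires (Gate 14).
Gate 15: n14 and n41 on → n25 on.
n14, n12, and n25 are on, so n58 fires (Gate 5).
Gate 7: n58 and n12 on → n4 on.
n4 and n25 are on, so n21 fires (Gate 4).
n21 and n41 are on, so n17 fires (Gate 10).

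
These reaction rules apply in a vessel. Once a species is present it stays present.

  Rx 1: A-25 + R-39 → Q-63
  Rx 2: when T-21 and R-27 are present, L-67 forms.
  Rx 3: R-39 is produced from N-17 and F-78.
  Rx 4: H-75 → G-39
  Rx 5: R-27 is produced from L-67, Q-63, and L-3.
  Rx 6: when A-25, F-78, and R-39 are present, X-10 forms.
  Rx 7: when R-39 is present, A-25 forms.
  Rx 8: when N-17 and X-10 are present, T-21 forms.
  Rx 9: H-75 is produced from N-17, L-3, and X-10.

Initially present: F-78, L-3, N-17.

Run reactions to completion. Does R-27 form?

R-27 would need L-67, Q-63, and L-3 (Rx 5), but L-67 never forms.

No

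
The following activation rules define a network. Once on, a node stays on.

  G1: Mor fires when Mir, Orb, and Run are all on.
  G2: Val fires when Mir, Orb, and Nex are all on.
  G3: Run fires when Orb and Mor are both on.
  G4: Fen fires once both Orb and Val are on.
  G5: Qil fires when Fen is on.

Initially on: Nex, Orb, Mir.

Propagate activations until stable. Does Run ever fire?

Run would need Orb and Mor (G3), but Mor never turns on.

No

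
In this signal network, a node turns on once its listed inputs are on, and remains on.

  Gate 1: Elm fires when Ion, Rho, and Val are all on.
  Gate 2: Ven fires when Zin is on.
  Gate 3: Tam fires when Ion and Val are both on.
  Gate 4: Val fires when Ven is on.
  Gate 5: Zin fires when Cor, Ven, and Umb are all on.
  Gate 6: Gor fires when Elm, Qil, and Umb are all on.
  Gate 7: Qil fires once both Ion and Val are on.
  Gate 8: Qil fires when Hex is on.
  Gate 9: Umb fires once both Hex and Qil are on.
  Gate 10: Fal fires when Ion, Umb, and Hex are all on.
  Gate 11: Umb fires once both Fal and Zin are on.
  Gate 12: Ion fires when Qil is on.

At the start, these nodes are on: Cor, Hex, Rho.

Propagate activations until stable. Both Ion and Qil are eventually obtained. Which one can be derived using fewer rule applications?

Qil: Hex is on, so Qil fires (Gate 8). [1 rule application]
Ion: Gate 8: Hex on → Qil on. Gate 12: Qil on → Ion on. [2 rule applications]
Qil needs fewer.

Qil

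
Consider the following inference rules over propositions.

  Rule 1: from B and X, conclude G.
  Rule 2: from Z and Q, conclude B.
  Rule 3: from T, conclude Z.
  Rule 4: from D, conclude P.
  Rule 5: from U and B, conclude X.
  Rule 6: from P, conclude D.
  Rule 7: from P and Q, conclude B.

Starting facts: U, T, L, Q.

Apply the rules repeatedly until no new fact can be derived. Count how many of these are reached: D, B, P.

1

T holds, so Z follows (Rule 3).
Z and Q hold, so B follows (Rule 2).
D would need P (Rule 6), but P is never established.
B: reached.
P would need D (Rule 4), but D is never established.
Reached: B — 1 of the 3.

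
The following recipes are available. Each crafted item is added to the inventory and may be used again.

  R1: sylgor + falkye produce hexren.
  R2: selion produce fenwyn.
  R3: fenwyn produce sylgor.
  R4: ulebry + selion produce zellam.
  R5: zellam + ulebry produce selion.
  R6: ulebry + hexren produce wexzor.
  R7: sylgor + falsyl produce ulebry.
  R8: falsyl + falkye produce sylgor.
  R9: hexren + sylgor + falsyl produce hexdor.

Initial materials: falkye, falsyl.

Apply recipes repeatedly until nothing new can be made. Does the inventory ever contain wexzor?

falsyl + falkye → sylgor (R8).
sylgor + falkye → hexren (R1).
Using R7, sylgor and falsyl make ulebry.
Using R6, ulebry and hexren make wexzor.

Yes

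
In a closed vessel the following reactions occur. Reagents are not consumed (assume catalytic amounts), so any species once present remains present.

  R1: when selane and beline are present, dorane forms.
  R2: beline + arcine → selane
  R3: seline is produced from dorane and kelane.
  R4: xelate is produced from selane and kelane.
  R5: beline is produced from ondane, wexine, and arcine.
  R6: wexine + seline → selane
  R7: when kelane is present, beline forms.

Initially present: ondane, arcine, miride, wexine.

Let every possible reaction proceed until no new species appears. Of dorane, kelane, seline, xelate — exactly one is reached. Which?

ondane, wexine, and arcine present → beline forms (R5).
beline and arcine present → selane forms (R2).
selane and beline present → dorane forms (R1).
xelate would need selane and kelane (R4), but kelane never forms. seline would need dorane and kelane (R3), but kelane never forms. No rule produces kelane, and it is not given.

dorane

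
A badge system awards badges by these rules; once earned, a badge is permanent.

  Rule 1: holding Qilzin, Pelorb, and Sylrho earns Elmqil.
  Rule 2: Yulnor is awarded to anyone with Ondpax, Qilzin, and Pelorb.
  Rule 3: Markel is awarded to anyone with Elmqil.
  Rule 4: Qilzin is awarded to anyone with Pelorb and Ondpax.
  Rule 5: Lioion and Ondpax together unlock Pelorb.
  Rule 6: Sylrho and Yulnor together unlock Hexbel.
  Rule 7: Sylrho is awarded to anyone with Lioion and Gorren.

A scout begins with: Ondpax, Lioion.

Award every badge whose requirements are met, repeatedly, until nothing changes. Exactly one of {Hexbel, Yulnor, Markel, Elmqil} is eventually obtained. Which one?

With Lioion and Ondpax, Pelorb is earned (Rule 5).
With Pelorb and Ondpax, Qilzin is earned (Rule 4).
With Ondpax, Qilzin, and Pelorb, Yulnor is earned (Rule 2).
Markel would need Elmqil (Rule 3), but Elmqil is never earned. Hexbel would need Sylrho and Yulnor (Rule 6), but Sylrho is never earned. Elmqil would need Qilzin, Pelorb, and Sylrho (Rule 1), but Sylrho is never earned.

Yulnor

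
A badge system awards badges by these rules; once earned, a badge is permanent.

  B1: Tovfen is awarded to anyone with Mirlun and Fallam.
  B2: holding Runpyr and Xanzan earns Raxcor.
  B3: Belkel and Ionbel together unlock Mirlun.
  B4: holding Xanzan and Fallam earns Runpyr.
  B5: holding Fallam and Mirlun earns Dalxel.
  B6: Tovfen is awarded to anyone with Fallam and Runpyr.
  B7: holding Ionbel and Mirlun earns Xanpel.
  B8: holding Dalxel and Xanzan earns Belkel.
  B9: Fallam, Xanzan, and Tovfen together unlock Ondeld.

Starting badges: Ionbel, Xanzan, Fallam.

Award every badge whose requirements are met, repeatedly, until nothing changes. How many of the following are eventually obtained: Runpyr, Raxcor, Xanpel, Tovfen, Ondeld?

4

With Xanzan and Fallam, Runpyr is earned (B4).
With Fallam and Runpyr, Tovfen is earned (B6).
With Runpyr and Xanzan, Raxcor is earned (B2).
With Fallam, Xanzan, and Tovfen, Ondeld is earned (B9).
Runpyr: reached.
Raxcor: reached.
Xanpel would need Ionbel and Mirlun (B7), but Mirlun is never earned.
Tovfen: reached.
Ondeld: reached.
Reached: Runpyr, Raxcor, Tovfen, and Ondeld — 4 of the 5.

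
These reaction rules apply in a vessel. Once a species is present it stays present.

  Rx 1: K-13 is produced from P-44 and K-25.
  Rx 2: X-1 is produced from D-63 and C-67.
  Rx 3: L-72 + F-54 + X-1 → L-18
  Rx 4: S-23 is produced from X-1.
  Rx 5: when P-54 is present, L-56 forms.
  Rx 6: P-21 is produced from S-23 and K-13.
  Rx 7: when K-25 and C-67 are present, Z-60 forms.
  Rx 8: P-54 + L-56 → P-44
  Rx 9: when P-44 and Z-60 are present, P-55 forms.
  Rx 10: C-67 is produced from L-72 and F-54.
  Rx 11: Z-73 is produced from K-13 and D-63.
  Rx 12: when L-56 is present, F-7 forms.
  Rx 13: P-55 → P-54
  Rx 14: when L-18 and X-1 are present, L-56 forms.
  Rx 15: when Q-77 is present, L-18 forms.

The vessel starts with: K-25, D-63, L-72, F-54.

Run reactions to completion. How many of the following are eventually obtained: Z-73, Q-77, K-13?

0

Z-73 would need K-13 and D-63 (Rx 11), but K-13 never forms.
No rule produces Q-77, and it is not given.
K-13 would need P-44 and K-25 (Rx 1), but P-44 never forms.
None of the 3 are reached.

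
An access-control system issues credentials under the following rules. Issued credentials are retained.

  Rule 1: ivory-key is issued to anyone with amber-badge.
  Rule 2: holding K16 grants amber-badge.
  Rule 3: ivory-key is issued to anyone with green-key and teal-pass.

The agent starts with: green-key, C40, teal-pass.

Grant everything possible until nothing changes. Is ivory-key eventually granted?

Holding green-key and teal-pass grants ivory-key (Rule 3).

Yes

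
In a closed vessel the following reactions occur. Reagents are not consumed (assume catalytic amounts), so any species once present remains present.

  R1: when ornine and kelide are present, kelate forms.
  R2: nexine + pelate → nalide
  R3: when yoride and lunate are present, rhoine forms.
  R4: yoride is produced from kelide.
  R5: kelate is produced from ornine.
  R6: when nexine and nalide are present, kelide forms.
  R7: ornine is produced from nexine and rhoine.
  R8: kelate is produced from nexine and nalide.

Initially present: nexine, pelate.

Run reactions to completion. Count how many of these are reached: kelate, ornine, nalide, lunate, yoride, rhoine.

nexine and pelate present → nalide forms (R2).
nexine and nalide present → kelate forms (R8).
nexine and nalide present → kelide forms (R6).
kelide present → yoride forms (R4).
kelate: reached.
ornine would need nexine and rhoine (R7), but rhoine never forms.
nalide: reached.
No rule produces lunate, and it is not given.
yoride: reached.
rhoine would need yoride and lunate (R3), but lunate never forms.
Reached: kelate, nalide, and yoride — 3 of the 6.

3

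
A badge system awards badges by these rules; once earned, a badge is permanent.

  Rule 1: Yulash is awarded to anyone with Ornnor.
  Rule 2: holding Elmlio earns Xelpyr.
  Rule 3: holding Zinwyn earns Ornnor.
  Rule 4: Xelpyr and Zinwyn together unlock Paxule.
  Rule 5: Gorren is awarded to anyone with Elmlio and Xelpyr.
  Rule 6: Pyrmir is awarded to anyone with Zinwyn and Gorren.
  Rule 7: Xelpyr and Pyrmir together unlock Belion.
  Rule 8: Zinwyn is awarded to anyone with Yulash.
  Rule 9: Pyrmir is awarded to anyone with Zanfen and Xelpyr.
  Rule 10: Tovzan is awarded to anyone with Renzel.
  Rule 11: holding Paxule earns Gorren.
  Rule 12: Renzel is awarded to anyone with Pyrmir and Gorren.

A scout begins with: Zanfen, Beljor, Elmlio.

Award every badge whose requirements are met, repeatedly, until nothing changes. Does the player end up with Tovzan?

With Elmlio, Xelpyr is earned (Rule 2).
With Elmlio and Xelpyr, Gorren is earned (Rule 5).
With Zanfen and Xelpyr, Pyrmir is earned (Rule 9).
With Pyrmir and Gorren, Renzel is earned (Rule 12).
With Renzel, Tovzan is earned (Rule 10).

Yes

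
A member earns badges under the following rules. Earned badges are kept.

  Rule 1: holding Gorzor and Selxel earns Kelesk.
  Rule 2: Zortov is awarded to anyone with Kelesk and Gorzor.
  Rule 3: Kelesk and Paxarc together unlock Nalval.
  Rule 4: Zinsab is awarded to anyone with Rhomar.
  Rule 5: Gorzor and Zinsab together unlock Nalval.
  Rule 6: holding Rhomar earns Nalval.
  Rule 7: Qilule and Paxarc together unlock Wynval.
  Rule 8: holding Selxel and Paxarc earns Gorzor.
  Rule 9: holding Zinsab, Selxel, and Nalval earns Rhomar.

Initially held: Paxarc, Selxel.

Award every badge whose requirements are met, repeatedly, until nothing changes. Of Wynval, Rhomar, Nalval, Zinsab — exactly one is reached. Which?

With Selxel and Paxarc, Gorzor is earned (Rule 8).
With Gorzor and Selxel, Kelesk is earned (Rule 1).
With Kelesk and Paxarc, Nalval is earned (Rule 3).
Zinsab would need Rhomar (Rule 4), but Rhomar is never earned. Wynval would need Qilule and Paxarc (Rule 7), but Qilule is never earned. Rhomar would need Zinsab, Selxel, and Nalval (Rule 9), but Zinsab is never earned.

Nalval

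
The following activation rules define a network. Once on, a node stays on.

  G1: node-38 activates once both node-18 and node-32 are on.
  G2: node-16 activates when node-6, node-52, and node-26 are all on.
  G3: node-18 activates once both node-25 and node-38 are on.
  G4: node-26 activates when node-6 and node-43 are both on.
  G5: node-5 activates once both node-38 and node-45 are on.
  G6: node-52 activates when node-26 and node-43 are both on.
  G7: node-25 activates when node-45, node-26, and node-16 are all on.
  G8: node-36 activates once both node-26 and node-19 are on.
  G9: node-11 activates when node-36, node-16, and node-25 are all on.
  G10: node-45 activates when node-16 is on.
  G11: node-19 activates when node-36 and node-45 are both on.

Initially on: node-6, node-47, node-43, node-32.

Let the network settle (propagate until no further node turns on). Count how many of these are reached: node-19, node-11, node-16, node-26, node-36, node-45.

3

G4: node-6 and node-43 on → node-26 on.
G6: node-26 and node-43 on → node-52 on.
node-6, node-52, and node-26 are on, so node-16 activates (G2).
G10: node-16 on → node-45 on.
node-19 would need node-36 and node-45 (G11), but node-36 never turns on.
node-11 would need node-36, node-16, and node-25 (G9), but node-36 never turns on.
node-16: reached.
node-26: reached.
node-36 would need node-26 and node-19 (G8), but node-19 never turns on.
node-45: reached.
Reached: node-16, node-26, and node-45 — 3 of the 6.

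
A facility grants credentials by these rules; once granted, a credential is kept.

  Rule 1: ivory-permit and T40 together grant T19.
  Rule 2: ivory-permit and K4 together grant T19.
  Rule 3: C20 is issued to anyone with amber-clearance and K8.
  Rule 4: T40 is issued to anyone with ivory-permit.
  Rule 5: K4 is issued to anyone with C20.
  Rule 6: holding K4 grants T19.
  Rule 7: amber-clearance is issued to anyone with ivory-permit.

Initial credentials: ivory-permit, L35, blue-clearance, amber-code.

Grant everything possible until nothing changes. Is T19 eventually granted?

Holding ivory-permit grants T40 (Rule 4).
Holding ivory-permit and T40 grants T19 (Rule 1).

Yes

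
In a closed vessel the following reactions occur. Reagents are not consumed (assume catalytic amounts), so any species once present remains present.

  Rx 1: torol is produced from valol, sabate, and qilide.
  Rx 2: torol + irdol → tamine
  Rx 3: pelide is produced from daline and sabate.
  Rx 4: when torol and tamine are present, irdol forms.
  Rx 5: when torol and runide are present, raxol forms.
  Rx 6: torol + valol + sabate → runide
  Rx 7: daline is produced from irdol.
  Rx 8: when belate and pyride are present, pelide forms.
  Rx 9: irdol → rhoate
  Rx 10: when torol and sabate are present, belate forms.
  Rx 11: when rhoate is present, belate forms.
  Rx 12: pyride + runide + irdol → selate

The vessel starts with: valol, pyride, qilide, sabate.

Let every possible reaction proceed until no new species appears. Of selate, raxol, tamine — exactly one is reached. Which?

raxol

valol, sabate, and qilide present → torol forms (Rx 1).
torol, valol, and sabate present → runide forms (Rx 6).
torol and runide present → raxol forms (Rx 5).
tamine would need torol and irdol (Rx 2), but irdol never forms. selate would need pyride, runide, and irdol (Rx 12), but irdol never forms.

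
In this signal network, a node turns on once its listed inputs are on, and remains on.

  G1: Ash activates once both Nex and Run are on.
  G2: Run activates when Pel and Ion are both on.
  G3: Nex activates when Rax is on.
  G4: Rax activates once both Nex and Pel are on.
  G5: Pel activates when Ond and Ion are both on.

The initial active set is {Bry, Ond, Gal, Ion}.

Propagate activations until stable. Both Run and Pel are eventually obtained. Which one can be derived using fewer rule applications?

Pel

Pel: G5: Ond and Ion on → Pel on. [1 rule application]
Run: Ond and Ion are on, so Pel activates (G5). G2: Pel and Ion on → Run on. [2 rule applications]
Pel needs fewer.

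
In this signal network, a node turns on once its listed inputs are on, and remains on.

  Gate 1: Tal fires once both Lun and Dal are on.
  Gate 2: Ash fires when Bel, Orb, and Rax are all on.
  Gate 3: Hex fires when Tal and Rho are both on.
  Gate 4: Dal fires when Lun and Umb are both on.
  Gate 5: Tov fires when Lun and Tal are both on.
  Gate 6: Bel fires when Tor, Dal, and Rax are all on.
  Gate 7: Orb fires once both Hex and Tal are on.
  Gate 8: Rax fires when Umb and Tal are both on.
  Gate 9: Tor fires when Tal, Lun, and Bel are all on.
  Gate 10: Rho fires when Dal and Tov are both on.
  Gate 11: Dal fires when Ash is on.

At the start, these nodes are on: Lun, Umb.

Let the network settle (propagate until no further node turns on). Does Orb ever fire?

Gate 4: Lun and Umb on → Dal on.
Gate 1: Lun and Dal on → Tal on.
Gate 5: Lun and Tal on → Tov on.
Dal and Tov are on, so Rho fires (Gate 10).
Tal and Rho are on, so Hex fires (Gate 3).
Hex and Tal are on, so Orb fires (Gate 7).

Yes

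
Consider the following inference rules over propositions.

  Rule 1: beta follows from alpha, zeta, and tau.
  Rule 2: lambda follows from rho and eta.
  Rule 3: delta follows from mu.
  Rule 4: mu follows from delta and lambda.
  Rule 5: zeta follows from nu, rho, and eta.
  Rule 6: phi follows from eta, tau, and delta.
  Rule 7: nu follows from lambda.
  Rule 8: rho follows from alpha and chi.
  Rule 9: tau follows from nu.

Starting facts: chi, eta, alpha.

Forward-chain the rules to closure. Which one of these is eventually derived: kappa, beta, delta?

beta

alpha and chi hold, so rho follows (Rule 8).
From rho and eta, Rule 2 gives lambda.
lambda holds, so nu follows (Rule 7).
nu, rho, and eta hold, so zeta follows (Rule 5).
nu holds, so tau follows (Rule 9).
alpha, zeta, and tau hold, so beta follows (Rule 1).
delta would need mu (Rule 3), but mu is never established. No rule produces kappa, and it is not given.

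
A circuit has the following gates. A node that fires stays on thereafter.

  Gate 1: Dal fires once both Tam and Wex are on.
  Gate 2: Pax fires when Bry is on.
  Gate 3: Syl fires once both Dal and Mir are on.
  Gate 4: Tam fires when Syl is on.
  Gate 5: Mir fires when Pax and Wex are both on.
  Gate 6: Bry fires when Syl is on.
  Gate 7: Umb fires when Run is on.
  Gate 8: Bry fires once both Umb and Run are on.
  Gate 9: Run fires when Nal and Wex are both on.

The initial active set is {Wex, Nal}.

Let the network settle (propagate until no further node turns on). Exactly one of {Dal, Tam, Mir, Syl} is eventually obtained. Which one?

Mir

Nal and Wex are on, so Run fires (Gate 9).
Gate 7: Run on → Umb on.
Gate 8: Umb and Run on → Bry on.
Bry is on, so Pax fires (Gate 2).
Pax and Wex are on, so Mir fires (Gate 5).
Dal would need Tam and Wex (Gate 1), but Tam never turns on. Tam would need Syl (Gate 4), but Syl never turns on. Syl would need Dal and Mir (Gate 3), but Dal never turns on.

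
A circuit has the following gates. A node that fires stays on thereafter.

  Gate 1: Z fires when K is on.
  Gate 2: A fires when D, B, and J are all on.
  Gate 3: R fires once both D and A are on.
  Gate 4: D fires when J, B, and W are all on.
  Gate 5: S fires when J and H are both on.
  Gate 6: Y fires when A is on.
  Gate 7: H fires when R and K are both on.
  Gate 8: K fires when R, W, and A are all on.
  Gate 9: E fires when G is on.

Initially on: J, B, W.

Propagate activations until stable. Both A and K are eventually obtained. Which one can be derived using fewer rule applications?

A: J, B, and W are on, so D fires (Gate 4). Gate 2: D, B, and J on → A on. [2 rule applications]
K: J, B, and W are on, so D fires (Gate 4). D, B, and J are on, so A fires (Gate 2). D and A are on, so R fires (Gate 3). Gate 8: R, W, and A on → K on. [4 rule applications]
A needs fewer.

A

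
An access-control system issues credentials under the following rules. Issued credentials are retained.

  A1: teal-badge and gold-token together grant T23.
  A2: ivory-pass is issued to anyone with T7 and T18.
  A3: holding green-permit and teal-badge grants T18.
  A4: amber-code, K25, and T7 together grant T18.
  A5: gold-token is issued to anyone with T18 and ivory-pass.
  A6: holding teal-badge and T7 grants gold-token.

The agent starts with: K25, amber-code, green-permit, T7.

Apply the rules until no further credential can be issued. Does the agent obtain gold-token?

Holding amber-code, K25, and T7 grants T18 (A4).
Holding T7 and T18 grants ivory-pass (A2).
Holding T18 and ivory-pass grants gold-token (A5).

Yes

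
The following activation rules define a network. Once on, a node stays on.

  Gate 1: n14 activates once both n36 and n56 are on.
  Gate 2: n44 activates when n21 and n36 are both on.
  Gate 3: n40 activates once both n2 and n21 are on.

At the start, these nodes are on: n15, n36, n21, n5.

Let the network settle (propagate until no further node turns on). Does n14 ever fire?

No

n14 would need n36 and n56 (Gate 1), but n56 never turns on.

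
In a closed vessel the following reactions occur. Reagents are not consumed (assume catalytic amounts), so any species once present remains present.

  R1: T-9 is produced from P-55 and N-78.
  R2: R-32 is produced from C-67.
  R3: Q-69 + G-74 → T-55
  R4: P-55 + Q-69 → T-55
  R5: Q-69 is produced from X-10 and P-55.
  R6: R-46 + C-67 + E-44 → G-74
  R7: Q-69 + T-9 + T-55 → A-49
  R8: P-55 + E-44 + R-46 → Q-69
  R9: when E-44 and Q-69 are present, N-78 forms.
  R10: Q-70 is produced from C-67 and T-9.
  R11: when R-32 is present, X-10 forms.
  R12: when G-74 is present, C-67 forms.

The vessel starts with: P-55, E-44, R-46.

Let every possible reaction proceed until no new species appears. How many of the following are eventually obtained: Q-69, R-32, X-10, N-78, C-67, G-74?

P-55, E-44, and R-46 present → Q-69 forms (R8).
E-44 and Q-69 present → N-78 forms (R9).
Q-69: reached.
R-32 would need C-67 (R2), but C-67 never forms.
X-10 would need R-32 (R11), but R-32 never forms.
N-78: reached.
C-67 would need G-74 (R12), but G-74 never forms.
G-74 would need R-46, C-67, and E-44 (R6), but C-67 never forms.
Reached: Q-69 and N-78 — 2 of the 6.

2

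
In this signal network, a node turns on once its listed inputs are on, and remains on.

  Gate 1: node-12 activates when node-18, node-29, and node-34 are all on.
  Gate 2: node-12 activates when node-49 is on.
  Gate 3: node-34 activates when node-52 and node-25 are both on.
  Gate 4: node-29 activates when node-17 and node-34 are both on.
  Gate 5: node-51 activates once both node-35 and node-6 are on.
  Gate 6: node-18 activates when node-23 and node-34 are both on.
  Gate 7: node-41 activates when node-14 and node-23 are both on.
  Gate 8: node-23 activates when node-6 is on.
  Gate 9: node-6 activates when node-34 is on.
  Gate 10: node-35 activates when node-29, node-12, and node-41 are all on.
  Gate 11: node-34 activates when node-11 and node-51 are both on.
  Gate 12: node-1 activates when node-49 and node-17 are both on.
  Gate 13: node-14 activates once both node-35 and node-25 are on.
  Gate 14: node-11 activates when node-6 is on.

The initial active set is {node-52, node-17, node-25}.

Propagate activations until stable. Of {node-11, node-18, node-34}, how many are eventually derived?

Gate 3: node-52 and node-25 on → node-34 on.
node-34 is on, so node-6 activates (Gate 9).
Gate 14: node-6 on → node-11 on.
node-6 is on, so node-23 activates (Gate 8).
Gate 6: node-23 and node-34 on → node-18 on.
node-11: reached.
node-18: reached.
node-34: reached.
All 3 are reached.

3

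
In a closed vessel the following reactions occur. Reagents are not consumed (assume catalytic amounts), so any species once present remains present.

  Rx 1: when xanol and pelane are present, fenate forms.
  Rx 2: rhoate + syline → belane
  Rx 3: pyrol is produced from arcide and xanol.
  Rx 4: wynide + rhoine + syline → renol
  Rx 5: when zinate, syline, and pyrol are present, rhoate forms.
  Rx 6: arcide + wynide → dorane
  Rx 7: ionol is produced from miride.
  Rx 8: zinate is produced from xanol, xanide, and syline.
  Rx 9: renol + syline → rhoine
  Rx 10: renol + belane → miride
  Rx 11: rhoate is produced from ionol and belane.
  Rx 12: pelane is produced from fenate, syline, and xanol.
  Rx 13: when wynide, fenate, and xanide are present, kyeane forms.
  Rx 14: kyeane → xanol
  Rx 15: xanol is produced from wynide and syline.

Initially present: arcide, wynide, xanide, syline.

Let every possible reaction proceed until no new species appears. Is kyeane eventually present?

No

kyeane would need wynide, fenate, and xanide (Rx 13), but fenate never forms.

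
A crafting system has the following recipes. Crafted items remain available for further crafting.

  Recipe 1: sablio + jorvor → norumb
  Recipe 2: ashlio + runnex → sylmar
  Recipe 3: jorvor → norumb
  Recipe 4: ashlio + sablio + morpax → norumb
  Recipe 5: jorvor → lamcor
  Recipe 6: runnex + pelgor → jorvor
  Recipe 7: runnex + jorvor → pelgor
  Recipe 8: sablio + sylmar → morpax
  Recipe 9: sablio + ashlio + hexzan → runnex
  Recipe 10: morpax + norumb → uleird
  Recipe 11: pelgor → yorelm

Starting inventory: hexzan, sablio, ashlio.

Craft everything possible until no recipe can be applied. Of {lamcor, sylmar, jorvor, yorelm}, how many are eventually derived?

Using Recipe 9, sablio, ashlio, and hexzan make runnex.
Using Recipe 2, ashlio and runnex make sylmar.
lamcor would need jorvor (Recipe 5), but jorvor is never obtained.
sylmar: reached.
jorvor would need runnex and pelgor (Recipe 6), but pelgor is never obtained.
yorelm would need pelgor (Recipe 11), but pelgor is never obtained.
Reached: sylmar — 1 of the 4.

1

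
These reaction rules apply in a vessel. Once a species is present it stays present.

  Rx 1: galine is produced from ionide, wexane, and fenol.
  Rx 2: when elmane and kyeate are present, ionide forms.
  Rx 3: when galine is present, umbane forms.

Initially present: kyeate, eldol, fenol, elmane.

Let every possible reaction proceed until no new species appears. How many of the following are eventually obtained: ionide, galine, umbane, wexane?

1

elmane and kyeate present → ionide forms (Rx 2).
ionide: reached.
galine would need ionide, wexane, and fenol (Rx 1), but wexane never forms.
umbane would need galine (Rx 3), but galine never forms.
No rule produces wexane, and it is not given.
Reached: ionide — 1 of the 4.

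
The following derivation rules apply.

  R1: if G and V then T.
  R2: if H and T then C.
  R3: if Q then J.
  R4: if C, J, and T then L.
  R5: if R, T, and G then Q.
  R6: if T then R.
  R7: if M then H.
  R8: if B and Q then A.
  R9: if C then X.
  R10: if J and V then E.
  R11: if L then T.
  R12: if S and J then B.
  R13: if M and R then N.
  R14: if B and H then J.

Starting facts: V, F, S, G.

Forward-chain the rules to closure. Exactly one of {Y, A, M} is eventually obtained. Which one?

From G and V, R1 gives T.
T holds, so R follows (R6).
R, T, and G hold, so Q follows (R5).
From Q, R3 gives J.
S and J hold, so B follows (R12).
From B and Q, R8 gives A.
No rule produces Y, and it is not given. No rule produces M, and it is not given.

A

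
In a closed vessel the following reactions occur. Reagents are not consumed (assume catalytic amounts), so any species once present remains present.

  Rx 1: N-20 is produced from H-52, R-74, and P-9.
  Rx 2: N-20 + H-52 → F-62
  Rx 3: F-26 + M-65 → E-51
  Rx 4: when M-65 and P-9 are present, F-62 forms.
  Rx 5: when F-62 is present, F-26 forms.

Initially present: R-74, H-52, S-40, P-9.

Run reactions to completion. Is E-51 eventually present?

No

E-51 would need F-26 and M-65 (Rx 3), but M-65 never forms.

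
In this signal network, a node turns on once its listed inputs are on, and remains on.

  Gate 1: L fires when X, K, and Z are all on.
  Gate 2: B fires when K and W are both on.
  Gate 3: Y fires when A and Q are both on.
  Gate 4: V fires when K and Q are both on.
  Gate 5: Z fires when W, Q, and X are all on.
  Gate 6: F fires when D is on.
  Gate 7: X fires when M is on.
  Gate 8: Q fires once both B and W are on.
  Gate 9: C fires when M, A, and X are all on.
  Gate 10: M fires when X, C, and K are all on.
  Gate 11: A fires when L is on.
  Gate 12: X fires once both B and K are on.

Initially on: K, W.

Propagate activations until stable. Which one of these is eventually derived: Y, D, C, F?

Y

K and W are on, so B fires (Gate 2).
B and W are on, so Q fires (Gate 8).
B and K are on, so X fires (Gate 12).
Gate 5: W, Q, and X on → Z on.
Gate 1: X, K, and Z on → L on.
L is on, so A fires (Gate 11).
A and Q are on, so Y fires (Gate 3).
No rule produces D, and it is not given. C would need M, A, and X (Gate 9), but M never turns on. F would need D (Gate 6), but D never turns on.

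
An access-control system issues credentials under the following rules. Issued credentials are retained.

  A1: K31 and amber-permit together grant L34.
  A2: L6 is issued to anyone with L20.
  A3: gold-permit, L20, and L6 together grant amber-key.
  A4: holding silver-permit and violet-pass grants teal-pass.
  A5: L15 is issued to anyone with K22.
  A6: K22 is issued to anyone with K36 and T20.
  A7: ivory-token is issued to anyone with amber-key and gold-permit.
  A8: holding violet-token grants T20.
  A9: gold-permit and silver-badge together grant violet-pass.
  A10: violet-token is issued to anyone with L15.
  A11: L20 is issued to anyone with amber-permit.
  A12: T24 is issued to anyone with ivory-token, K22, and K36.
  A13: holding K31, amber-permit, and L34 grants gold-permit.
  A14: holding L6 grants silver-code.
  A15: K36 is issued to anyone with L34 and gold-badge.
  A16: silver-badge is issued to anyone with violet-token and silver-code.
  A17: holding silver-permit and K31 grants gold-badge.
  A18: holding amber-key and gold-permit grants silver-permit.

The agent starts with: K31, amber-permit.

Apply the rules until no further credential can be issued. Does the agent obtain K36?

Holding K31 and amber-permit grants L34 (A1).
Holding amber-permit grants L20 (A11).
Holding K31, amber-permit, and L34 grants gold-permit (A13).
Holding L20 grants L6 (A2).
Holding gold-permit, L20, and L6 grants amber-key (A3).
Holding amber-key and gold-permit grants silver-permit (A18).
Holding silver-permit and K31 grants gold-badge (A17).
Holding L34 and gold-badge grants K36 (A15).

Yes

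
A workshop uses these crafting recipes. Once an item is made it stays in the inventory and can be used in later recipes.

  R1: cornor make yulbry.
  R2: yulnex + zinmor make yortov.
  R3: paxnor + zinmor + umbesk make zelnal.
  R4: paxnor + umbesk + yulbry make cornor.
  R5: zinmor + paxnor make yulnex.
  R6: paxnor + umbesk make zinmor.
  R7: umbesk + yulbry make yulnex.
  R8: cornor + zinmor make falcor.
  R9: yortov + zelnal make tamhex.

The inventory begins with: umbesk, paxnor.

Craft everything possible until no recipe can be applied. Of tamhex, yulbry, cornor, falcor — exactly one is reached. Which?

Using R6, paxnor and umbesk make zinmor.
Using R5, zinmor and paxnor make yulnex.
Using R3, paxnor, zinmor, and umbesk make zelnal.
yulnex + zinmor → yortov (R2).
yortov + zelnal → tamhex (R9).
falcor would need cornor and zinmor (R8), but cornor is never obtained. yulbry would need cornor (R1), but cornor is never obtained. cornor would need paxnor, umbesk, and yulbry (R4), but yulbry is never obtained.

tamhex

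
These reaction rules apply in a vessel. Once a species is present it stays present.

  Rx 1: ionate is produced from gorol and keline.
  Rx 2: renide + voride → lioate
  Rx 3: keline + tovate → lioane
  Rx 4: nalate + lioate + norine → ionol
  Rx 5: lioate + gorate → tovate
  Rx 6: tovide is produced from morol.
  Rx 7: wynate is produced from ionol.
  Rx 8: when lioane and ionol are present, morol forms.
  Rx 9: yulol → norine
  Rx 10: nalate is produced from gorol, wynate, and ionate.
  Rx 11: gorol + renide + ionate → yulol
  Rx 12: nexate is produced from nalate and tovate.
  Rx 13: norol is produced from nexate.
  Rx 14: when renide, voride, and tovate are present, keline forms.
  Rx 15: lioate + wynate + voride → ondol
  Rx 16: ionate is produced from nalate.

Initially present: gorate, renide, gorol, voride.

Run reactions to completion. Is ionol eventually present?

ionol would need nalate, lioate, and norine (Rx 4), but nalate never forms.

No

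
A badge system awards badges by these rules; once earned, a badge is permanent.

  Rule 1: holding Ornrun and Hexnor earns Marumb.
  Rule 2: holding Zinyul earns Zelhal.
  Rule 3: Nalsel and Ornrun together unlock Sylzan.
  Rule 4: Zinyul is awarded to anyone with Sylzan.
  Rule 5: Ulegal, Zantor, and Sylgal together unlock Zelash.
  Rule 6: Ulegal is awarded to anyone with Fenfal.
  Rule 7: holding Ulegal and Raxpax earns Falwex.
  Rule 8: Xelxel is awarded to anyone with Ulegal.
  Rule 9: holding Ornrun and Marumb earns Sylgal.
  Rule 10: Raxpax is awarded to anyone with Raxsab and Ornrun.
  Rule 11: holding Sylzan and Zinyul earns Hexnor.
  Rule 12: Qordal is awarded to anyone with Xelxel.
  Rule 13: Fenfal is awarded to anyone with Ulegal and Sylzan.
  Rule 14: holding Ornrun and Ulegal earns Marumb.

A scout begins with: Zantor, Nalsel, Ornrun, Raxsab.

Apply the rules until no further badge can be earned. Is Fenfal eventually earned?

Fenfal would need Ulegal and Sylzan (Rule 13), but Ulegal is never earned.

No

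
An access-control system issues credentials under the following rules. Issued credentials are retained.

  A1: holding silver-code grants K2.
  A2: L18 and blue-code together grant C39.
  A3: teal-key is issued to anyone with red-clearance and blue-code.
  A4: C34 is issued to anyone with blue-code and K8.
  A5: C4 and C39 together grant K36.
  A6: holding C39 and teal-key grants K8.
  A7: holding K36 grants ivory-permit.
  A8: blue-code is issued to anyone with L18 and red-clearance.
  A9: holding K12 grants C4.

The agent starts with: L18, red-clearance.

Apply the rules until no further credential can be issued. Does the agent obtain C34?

Yes

Holding L18 and red-clearance grants blue-code (A8).
Holding L18 and blue-code grants C39 (A2).
Holding red-clearance and blue-code grants teal-key (A3).
Holding C39 and teal-key grants K8 (A6).
Holding blue-code and K8 grants C34 (A4).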